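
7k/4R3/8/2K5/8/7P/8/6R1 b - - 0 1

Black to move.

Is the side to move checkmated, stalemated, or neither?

Black to move; black king on h8.
In check: no.
King squares — g7: attacked by Rg1; h7: attacked by Re7; g8: attacked by Rg1.
Legal moves for Black: none.
Not in check and no legal moves → stalemate.

stalemate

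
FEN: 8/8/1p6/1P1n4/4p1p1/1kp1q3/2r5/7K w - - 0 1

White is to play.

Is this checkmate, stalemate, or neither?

stalemate

White to move; white king on h1.
In check: no.
King squares — g1: attacked by Qe3; g2: attacked by Rc2; h2: attacked by Rc2.
Legal moves for White: none.
Not in check and no legal moves → stalemate.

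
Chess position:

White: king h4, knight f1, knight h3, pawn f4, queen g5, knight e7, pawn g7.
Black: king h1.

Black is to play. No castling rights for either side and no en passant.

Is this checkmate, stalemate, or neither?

stalemate

Black to move; black king on h1.
In check: no.
King squares — g1: attacked by Nh3; g2: attacked by Qg5; h2: attacked by Nf1.
Legal moves for Black: none.
Not in check and no legal moves → stalemate.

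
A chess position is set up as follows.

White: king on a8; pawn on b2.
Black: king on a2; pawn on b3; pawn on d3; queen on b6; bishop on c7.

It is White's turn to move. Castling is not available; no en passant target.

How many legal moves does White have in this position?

White to move; king on a8.
In check: no.
Legal moves: none.
Count: 0.

0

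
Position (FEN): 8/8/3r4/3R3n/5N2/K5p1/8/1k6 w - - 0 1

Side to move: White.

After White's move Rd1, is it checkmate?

no

After Rd1: black king on b1; in check: yes, from the white rook on d1.
Black has 2 legal replies: Kc2, Rxd1.
In check but a legal move exists → not checkmate.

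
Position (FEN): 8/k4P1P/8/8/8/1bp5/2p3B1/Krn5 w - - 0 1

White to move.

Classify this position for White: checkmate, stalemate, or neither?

White to move; white king on a1.
In check: yes, from the black rook on b1.
King squares — b1: attacked by Pc2; a2: attacked by Nc1; b2: attacked by Rb1.
Legal moves for White: none.
In check with no legal moves → checkmate.

checkmate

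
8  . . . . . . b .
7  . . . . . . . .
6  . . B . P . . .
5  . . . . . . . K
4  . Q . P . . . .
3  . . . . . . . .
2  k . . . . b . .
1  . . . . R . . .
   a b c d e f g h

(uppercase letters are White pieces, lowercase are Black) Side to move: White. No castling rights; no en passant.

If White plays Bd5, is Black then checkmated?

yes

After Bd5: black king on a2; in check: yes, from the white bishop on d5.
King squares — a1: attacked by Re1; b1: attacked by Re1; b2: attacked by Qb4; a3: attacked by Qb4; b3: attacked by Qb4.
Black has no legal moves → checkmate.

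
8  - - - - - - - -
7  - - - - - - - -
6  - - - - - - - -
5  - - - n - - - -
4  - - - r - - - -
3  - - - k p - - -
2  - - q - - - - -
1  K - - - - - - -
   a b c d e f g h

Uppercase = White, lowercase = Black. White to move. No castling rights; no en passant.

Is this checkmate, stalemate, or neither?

White to move; white king on a1.
In check: no.
King squares — b1: attacked by Qc2; a2: attacked by Qc2; b2: attacked by Qc2.
Legal moves for White: none.
Not in check and no legal moves → stalemate.

stalemate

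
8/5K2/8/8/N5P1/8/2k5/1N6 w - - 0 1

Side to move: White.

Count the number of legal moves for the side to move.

16

White to move; king on f7.
In check: no.
Legal moves: Kg8, Kf8, Ke8, Kg7, Ke7, Kg6, Kf6, Ke6, Nb6, Nc5, Nac3, Nb2, Nbc3, Na3+, Nd2, g5.
Count: 16.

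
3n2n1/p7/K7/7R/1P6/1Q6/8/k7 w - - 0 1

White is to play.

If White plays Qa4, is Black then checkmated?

After Qa4: black king on a1; in check: yes, from the white queen on a4.
Black has 2 legal replies: Kb2, Kb1.
In check but a legal move exists → not checkmate.

no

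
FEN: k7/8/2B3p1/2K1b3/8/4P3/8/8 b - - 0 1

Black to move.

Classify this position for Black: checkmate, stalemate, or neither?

Black to move; black king on a8.
In check: yes, from the white bishop on c6.
Legal moves for Black: Kb8, Ka7.
Black is in check but has 2 legal moves → neither.

neither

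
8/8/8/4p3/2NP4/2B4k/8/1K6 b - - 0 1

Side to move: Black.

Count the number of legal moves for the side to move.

Black to move; king on h3.
In check: no.
Legal moves: Kh4, Kg4, Kg3, Kh2, Kg2, exd4, e4.
Count: 7.

7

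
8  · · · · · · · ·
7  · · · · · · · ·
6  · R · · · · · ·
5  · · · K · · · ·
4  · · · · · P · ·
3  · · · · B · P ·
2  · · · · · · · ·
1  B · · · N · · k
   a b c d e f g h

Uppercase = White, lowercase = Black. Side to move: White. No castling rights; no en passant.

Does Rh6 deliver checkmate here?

yes

After Rh6: black king on h1; in check: yes, from the white rook on h6.
King squares — g1: attacked by Be3; g2: attacked by Ne1; h2: attacked by Rh6.
Black has no legal moves → checkmate.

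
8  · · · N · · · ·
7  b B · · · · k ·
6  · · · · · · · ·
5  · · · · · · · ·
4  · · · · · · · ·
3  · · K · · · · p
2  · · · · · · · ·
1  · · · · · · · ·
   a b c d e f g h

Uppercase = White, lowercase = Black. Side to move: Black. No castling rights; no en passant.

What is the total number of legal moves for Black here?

Black to move; king on g7.
In check: no.
Legal moves: Kh8, Kg8, Kf8, Kh7, Kh6, Kg6, Kf6, Bb8, Bb6, Bc5, Bd4+, Be3, Bf2, Bg1, h2.
Count: 15.

15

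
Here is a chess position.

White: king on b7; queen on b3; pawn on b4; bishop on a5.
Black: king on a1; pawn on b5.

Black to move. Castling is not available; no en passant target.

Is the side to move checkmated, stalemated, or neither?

Black to move; black king on a1.
In check: no.
King squares — b1: attacked by Qb3; a2: attacked by Qb3; b2: attacked by Qb3.
Legal moves for Black: none.
Not in check and no legal moves → stalemate.

stalemate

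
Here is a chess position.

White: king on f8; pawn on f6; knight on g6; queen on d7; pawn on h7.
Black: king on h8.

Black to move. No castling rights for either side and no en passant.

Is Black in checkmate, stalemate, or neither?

Black to move; black king on h8.
In check: yes, from the white knight on g6.
King squares — g7: attacked by Pf6; h7: attacked by Qd7; g8: attacked by Ph7.
Legal moves for Black: none.
In check with no legal moves → checkmate.

checkmate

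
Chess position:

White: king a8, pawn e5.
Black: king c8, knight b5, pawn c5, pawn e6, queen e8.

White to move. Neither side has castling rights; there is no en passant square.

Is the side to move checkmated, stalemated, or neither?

White to move; white king on a8.
In check: no.
King squares — a7: attacked by Nb5; b7: attacked by Kc8; b8: attacked by Kc8.
Legal moves for White: none.
Not in check and no legal moves → stalemate.

stalemate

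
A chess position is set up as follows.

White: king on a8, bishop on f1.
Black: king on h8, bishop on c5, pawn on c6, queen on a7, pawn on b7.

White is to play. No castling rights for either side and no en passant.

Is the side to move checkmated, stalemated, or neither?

White to move; white king on a8.
In check: yes, from the black queen on a7.
King squares — a7: attacked by Bc5; b7: attacked by Qa7; b8: attacked by Qa7.
Legal moves for White: none.
In check with no legal moves → checkmate.

checkmate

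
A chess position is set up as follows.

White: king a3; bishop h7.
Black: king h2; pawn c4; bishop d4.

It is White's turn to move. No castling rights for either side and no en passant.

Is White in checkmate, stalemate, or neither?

neither

White to move; white king on a3.
In check: no.
Legal moves for White: Bg8, Bg6, Bf5, Be4, Bd3, Bc2, Bb1, Kb4, Ka4, Ka2.
White has 10 legal moves and is not in check → neither.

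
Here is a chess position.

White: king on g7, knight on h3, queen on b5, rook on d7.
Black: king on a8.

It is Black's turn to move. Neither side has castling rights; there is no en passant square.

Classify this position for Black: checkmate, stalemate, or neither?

stalemate

Black to move; black king on a8.
In check: no.
King squares — a7: attacked by Rd7; b7: attacked by Qb5; b8: attacked by Qb5.
Legal moves for Black: none.
Not in check and no legal moves → stalemate.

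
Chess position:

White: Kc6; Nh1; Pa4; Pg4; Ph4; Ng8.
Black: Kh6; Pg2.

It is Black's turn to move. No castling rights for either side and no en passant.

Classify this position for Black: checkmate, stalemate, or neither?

Black to move; black king on h6.
In check: yes, from the white knight on g8.
King squares — g5: attacked by Ph4; h5: attacked by Pg4; g6: available; g7: available; h7: available.
Legal moves for Black: Kh7, Kg7, Kg6.
Black is in check but has 3 legal moves → neither.

neither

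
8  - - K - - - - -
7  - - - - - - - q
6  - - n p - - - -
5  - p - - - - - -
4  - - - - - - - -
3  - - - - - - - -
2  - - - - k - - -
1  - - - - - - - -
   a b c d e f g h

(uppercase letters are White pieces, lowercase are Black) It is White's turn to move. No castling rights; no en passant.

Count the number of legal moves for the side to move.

0

White to move; king on c8.
In check: no.
Legal moves: none.
Count: 0.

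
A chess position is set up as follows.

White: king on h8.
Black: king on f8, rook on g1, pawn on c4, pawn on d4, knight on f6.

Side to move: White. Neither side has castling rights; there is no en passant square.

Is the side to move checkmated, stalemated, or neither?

stalemate

White to move; white king on h8.
In check: no.
King squares — g7: attacked by Rg1; h7: attacked by Nf6; g8: attacked by Rg1.
Legal moves for White: none.
Not in check and no legal moves → stalemate.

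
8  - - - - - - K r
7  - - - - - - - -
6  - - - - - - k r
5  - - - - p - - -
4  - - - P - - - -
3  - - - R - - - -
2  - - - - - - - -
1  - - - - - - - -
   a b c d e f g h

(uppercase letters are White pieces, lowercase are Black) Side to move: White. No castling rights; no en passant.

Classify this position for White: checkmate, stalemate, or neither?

checkmate

White to move; white king on g8.
In check: yes, from the black rook on h8.
King squares — f7: attacked by Kg6; g7: attacked by Kg6; h7: attacked by Kg6; f8: attacked by Rh8; h8: attacked by Rh6.
Legal moves for White: none.
In check with no legal moves → checkmate.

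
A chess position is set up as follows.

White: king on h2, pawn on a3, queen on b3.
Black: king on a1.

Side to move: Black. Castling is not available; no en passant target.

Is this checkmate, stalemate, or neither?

Black to move; black king on a1.
In check: no.
King squares — b1: attacked by Qb3; a2: attacked by Qb3; b2: attacked by Qb3.
Legal moves for Black: none.
Not in check and no legal moves → stalemate.

stalemate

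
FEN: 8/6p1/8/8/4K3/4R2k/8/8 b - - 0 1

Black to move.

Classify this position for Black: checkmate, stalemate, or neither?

neither

Black to move; black king on h3.
In check: yes, from the white rook on e3.
Legal moves for Black: Kh4, Kg4, Kh2, Kg2.
Black is in check but has 4 legal moves → neither.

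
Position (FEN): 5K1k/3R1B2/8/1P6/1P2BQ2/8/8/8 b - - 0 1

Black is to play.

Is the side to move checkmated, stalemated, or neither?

Black to move; black king on h8.
In check: no.
King squares — g7: attacked by Kf8; h7: attacked by Be4; g8: attacked by Bf7.
Legal moves for Black: none.
Not in check and no legal moves → stalemate.

stalemate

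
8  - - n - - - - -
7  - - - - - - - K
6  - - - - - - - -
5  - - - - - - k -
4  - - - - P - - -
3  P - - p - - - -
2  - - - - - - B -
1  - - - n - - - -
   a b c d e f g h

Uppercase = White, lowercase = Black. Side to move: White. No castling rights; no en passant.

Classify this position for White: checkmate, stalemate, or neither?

White to move; white king on h7.
In check: no.
Legal moves for White: Kh8, Kg8, Kg7, Bh3, Bf3, Bh1, Bf1, e5, a4.
White has 9 legal moves and is not in check → neither.

neither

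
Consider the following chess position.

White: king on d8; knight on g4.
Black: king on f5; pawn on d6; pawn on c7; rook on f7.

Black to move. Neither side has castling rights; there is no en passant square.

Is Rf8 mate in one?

no

After Rf8: white king on d8; in check: yes, from the black rook on f8.
White has 3 legal replies: Ke7, Kd7, Kxc7.
In check but a legal move exists → not checkmate.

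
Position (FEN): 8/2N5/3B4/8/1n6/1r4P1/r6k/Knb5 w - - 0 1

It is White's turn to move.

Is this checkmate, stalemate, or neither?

White to move; white king on a1.
In check: yes, from the black rook on a2.
King squares — b1: attacked by Rb3; a2: attacked by Nb4; b2: attacked by Bc1.
Legal moves for White: none.
In check with no legal moves → checkmate.

checkmate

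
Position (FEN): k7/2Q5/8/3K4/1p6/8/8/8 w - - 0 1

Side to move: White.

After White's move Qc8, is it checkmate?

After Qc8: black king on a8; in check: yes, from the white queen on c8.
Black has 1 legal reply: Ka7.
In check but a legal move exists → not checkmate.

no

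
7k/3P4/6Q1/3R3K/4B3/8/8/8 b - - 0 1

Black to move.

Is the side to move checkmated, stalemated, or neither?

Black to move; black king on h8.
In check: no.
King squares — g7: attacked by Qg6; h7: attacked by Qg6; g8: attacked by Qg6.
Legal moves for Black: none.
Not in check and no legal moves → stalemate.

stalemate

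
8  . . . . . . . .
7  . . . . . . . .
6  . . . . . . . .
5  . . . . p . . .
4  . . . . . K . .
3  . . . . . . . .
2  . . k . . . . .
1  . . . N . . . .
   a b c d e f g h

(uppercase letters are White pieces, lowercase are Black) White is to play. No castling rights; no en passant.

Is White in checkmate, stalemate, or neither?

neither

White to move; white king on f4.
In check: yes, from the black pawn on e5.
King squares — e3: available; f3: available; g3: available; e4: available; g4: available; e5: available; f5: available; g5: available.
Legal moves for White: Kg5, Kf5, Kxe5, Kg4, Ke4, Kg3, Kf3, Ke3.
White is in check but has 8 legal moves → neither.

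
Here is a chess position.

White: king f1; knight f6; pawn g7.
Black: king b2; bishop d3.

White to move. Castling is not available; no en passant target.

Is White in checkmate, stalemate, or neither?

neither

White to move; white king on f1.
In check: yes, from the black bishop on d3.
Legal moves for White: Kg2, Kf2, Kg1, Ke1.
White is in check but has 4 legal moves → neither.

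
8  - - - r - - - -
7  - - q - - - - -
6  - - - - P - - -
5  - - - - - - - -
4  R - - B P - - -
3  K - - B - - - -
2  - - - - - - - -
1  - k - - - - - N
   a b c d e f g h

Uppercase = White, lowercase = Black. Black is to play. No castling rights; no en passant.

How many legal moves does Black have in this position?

2

Black to move; king on b1.
In check: yes, from the white bishop on d3.
Legal moves: Kc1, Qc2.
Count: 2.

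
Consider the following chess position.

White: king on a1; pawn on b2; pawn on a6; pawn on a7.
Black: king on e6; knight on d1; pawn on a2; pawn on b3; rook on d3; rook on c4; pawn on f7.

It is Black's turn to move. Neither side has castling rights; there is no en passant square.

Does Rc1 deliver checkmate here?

After Rc1: white king on a1; in check: yes, from the black rook on c1.
King squares — b1: attacked by Rc1; a2: attacked by Pb3; b2: own pawn.
White has no legal moves → checkmate.

yes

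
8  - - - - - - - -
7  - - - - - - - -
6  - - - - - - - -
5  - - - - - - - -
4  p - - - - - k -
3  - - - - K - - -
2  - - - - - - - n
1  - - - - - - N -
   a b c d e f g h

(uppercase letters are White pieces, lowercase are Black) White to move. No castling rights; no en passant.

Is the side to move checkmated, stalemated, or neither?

White to move; white king on e3.
In check: no.
Legal moves for White: Ke4, Kd4, Kd3, Kf2, Ke2, Kd2, Nh3, Nf3, Ne2.
White has 9 legal moves and is not in check → neither.

neither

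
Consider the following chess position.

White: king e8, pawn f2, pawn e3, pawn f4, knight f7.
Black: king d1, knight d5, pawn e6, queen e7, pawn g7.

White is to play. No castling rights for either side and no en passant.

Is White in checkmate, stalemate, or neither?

White to move; white king on e8.
In check: yes, from the black queen on e7.
King squares — d7: attacked by Qe7; e7: attacked by Nd5; f7: own knight; d8: attacked by Qe7; f8: attacked by Qe7.
Legal moves for White: none.
In check with no legal moves → checkmate.

checkmate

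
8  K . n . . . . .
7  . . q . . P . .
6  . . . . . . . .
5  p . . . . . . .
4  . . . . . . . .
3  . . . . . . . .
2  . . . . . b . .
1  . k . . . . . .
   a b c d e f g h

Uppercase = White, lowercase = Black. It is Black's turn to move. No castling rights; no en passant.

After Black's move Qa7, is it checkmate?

yes

After Qa7: white king on a8; in check: yes, from the black queen on a7.
King squares — a7: attacked by Bf2; b7: attacked by Qa7; b8: attacked by Qa7.
White has no legal moves → checkmate.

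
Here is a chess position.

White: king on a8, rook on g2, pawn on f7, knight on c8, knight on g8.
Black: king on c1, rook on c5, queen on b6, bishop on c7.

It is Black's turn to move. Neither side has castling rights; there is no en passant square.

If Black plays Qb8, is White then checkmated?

After Qb8: white king on a8; in check: yes, from the black queen on b8.
King squares — a7: attacked by Qb8; b7: attacked by Qb8; b8: attacked by Bc7.
White has no legal moves → checkmate.

yes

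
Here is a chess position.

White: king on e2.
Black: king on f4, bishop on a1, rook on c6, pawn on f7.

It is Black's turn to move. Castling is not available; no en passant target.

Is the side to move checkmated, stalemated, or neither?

neither

Black to move; black king on f4.
In check: no.
Legal moves for Black include: Rc8, Rc7, Rh6, Rg6, Rf6, Re6+, Rd6, Rb6, Ra6, Rc5, Rc4, Rc3, Rc2+, Rc1, Kg5, Kf5, Ke5, Kg4, ... (list truncated; more exist).
Black has legal moves and is not in check → neither.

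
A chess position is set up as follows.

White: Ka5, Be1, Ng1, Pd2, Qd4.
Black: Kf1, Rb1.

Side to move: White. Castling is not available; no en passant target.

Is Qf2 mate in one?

After Qf2: black king on f1; in check: yes, from the white queen on f2.
King squares — e1: attacked by Qf2; g1: attacked by Qf2; e2: attacked by Ng1; f2: attacked by Be1; g2: attacked by Qf2.
Black has no legal moves → checkmate.

yes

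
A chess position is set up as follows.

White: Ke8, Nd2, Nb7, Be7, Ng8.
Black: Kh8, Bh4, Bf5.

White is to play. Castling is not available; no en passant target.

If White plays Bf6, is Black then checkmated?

After Bf6: black king on h8; in check: yes, from the white bishop on f6.
Black has 3 legal replies: Kxg8, Kh7, Bxf6.
In check but a legal move exists → not checkmate.

no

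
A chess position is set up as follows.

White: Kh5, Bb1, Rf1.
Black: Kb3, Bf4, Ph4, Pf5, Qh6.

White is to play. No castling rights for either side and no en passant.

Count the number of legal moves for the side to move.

0

White to move; king on h5.
In check: yes, from the black queen on h6.
Legal moves: none.
Count: 0.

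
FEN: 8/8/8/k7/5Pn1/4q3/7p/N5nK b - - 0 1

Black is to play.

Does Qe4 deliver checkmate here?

After Qe4: white king on h1; in check: yes, from the black queen on e4.
King squares — g1: attacked by Ph2; g2: attacked by Qe4; h2: attacked by Ng4.
White has no legal moves → checkmate.

yes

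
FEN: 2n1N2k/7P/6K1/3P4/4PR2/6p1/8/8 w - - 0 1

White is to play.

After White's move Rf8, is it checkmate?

yes

After Rf8: black king on h8; in check: yes, from the white rook on f8.
King squares — g7: attacked by Kg6; h7: attacked by Kg6; g8: attacked by Ph7.
Black has no legal moves → checkmate.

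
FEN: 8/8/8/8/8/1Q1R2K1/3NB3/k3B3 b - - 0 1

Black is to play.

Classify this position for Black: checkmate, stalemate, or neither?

Black to move; black king on a1.
In check: no.
King squares — b1: attacked by Nd2; a2: attacked by Qb3; b2: attacked by Qb3.
Legal moves for Black: none.
Not in check and no legal moves → stalemate.

stalemate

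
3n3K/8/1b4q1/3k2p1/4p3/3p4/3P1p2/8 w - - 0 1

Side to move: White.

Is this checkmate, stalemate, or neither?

White to move; white king on h8.
In check: no.
King squares — g7: attacked by Qg6; h7: attacked by Qg6; g8: attacked by Qg6.
Legal moves for White: none.
Not in check and no legal moves → stalemate.

stalemate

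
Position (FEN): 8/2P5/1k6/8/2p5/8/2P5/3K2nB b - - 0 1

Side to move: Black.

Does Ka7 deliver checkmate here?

no

After Ka7: white king on d1; in check: no.
White is not in check, so this cannot be checkmate.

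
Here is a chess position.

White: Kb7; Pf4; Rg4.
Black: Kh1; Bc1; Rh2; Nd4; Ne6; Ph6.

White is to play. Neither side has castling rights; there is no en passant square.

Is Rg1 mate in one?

no

After Rg1: black king on h1; in check: yes, from the white rook on g1.
Black has 1 legal reply: Kxg1.
In check but a legal move exists → not checkmate.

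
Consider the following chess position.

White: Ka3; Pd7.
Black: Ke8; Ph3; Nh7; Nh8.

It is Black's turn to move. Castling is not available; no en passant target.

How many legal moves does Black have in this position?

5

Black to move; king on e8.
In check: yes, from the white pawn on d7.
Legal moves: Kf8, Kd8, Kf7, Ke7, Kxd7.
Count: 5.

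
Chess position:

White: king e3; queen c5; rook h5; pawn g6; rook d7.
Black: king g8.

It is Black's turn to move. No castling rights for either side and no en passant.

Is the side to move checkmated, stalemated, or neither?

stalemate

Black to move; black king on g8.
In check: no.
King squares — f7: attacked by Pg6; g7: attacked by Rd7; h7: attacked by Rh5; f8: attacked by Qc5; h8: attacked by Rh5.
Legal moves for Black: none.
Not in check and no legal moves → stalemate.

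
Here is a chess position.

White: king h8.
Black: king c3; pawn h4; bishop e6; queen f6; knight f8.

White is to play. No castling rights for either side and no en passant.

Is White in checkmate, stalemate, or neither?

White to move; white king on h8.
In check: yes, from the black queen on f6.
King squares — g7: attacked by Qf6; h7: attacked by Nf8; g8: attacked by Be6.
Legal moves for White: none.
In check with no legal moves → checkmate.

checkmate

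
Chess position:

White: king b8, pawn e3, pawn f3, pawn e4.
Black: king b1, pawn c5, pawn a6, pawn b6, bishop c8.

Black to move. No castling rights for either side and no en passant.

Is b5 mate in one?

After b5: white king on b8; in check: no.
White is not in check, so this cannot be checkmate.

no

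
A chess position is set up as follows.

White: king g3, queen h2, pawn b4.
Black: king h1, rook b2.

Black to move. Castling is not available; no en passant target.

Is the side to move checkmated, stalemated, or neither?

neither

Black to move; black king on h1.
In check: yes, from the white queen on h2.
Legal moves for Black: Rxh2.
Black is in check but has 1 legal move → neither.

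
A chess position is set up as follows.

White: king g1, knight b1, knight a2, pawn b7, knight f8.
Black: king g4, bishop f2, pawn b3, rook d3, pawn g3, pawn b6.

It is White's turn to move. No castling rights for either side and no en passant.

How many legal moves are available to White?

3

White to move; king on g1.
In check: yes, from the black bishop on f2.
Legal moves: Kg2, Kh1, Kf1.
Count: 3.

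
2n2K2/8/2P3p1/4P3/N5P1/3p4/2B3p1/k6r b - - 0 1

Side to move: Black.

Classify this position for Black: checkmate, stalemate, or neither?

neither

Black to move; black king on a1.
In check: no.
Legal moves for Black include: Ne7, Na7, Nd6, Nb6, Rh8+, Rh7, Rh6, Rh5, Rh4, Rh3, Rh2, Rg1, Rf1+, Re1, Rd1, Rc1, Rb1, Ka2, ... (list truncated; more exist).
Black has legal moves and is not in check → neither.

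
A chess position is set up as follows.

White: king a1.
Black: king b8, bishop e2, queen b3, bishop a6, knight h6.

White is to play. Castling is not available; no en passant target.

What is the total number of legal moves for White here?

0

White to move; king on a1.
In check: no.
Legal moves: none.
Count: 0.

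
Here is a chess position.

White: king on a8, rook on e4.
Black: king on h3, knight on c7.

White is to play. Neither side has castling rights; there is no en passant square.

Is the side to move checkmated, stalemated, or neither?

neither

White to move; white king on a8.
In check: yes, from the black knight on c7.
Legal moves for White: Kb8, Kb7, Ka7.
White is in check but has 3 legal moves → neither.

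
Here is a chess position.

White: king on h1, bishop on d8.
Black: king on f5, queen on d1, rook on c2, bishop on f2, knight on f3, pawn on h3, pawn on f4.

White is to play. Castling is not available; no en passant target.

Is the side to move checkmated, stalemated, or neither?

White to move; white king on h1.
In check: yes, from the black queen on d1.
King squares — g1: attacked by Qd1; g2: attacked by Ph3; h2: attacked by Nf3.
Legal moves for White: none.
In check with no legal moves → checkmate.

checkmate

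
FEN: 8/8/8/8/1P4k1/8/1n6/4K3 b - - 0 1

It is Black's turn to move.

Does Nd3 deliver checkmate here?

no

After Nd3: white king on e1; in check: yes, from the black knight on d3.
White has 4 legal replies: Ke2, Kd2, Kf1, Kd1.
In check but a legal move exists → not checkmate.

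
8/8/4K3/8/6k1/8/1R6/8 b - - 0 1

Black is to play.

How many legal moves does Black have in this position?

7

Black to move; king on g4.
In check: no.
Legal moves: Kh5, Kg5, Kh4, Kf4, Kh3, Kg3, Kf3.
Count: 7.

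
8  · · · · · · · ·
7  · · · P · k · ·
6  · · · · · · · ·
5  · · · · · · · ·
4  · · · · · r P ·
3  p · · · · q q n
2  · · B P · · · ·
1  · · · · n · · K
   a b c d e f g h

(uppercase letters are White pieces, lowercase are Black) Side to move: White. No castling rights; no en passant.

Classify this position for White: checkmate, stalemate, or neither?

checkmate

White to move; white king on h1.
In check: yes, from the black queen on f3.
King squares — g1: attacked by Qg3; g2: attacked by Ne1; h2: attacked by Qg3.
Legal moves for White: none.
In check with no legal moves → checkmate.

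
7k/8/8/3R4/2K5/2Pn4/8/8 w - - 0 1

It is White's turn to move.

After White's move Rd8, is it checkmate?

After Rd8: black king on h8; in check: yes, from the white rook on d8.
Black has 2 legal replies: Kh7, Kg7.
In check but a legal move exists → not checkmate.

no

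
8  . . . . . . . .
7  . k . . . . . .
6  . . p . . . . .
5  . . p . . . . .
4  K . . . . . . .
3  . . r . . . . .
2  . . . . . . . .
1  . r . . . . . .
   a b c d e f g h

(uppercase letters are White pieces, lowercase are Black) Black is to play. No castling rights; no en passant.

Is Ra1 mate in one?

After Ra1: white king on a4; in check: yes, from the black rook on a1.
King squares — a3: attacked by Ra1; b3: attacked by Rc3; b4: attacked by Pc5; a5: attacked by Ra1; b5: attacked by Pc6.
White has no legal moves → checkmate.

yes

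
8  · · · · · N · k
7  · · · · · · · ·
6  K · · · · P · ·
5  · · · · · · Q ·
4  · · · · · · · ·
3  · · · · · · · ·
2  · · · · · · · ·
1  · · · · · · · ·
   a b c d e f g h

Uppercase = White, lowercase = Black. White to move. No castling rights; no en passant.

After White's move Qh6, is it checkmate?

no

After Qh6: black king on h8; in check: yes, from the white queen on h6.
Black has 1 legal reply: Kg8.
In check but a legal move exists → not checkmate.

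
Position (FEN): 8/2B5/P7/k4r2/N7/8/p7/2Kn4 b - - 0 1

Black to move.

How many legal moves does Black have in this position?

4

Black to move; king on a5.
In check: yes, from the white bishop on c7.
Legal moves: Kxa6, Kb5, Kb4, Kxa4.
Count: 4.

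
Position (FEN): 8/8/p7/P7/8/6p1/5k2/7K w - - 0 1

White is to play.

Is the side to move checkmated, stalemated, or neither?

White to move; white king on h1.
In check: no.
King squares — g1: attacked by Kf2; g2: attacked by Kf2; h2: attacked by Pg3.
Legal moves for White: none.
Not in check and no legal moves → stalemate.

stalemate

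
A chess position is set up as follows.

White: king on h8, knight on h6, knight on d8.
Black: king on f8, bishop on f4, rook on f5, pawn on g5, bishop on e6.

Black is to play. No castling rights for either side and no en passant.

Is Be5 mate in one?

After Be5: white king on h8; in check: yes, from the black bishop on e5.
White has 1 legal reply: Kh7.
In check but a legal move exists → not checkmate.

no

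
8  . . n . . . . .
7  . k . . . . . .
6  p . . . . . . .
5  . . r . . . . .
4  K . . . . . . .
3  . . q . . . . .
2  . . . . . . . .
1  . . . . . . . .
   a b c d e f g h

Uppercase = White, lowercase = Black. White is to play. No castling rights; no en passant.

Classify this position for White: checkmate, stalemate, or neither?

White to move; white king on a4.
In check: no.
King squares — a3: attacked by Qc3; b3: attacked by Qc3; b4: attacked by Qc3; a5: attacked by Qc3; b5: attacked by Rc5.
Legal moves for White: none.
Not in check and no legal moves → stalemate.

stalemate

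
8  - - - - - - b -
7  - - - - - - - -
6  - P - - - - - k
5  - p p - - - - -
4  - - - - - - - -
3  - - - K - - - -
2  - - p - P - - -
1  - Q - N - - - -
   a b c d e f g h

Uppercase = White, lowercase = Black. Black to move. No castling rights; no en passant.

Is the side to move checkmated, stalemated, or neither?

neither

Black to move; black king on h6.
In check: no.
Legal moves for Black include: Bh7+, Bf7, Be6, Bd5, Bc4+, Bb3, Ba2, Kh7, Kg7, Kg6, Kh5, Kg5, cxd1=Q+, cxd1=R+, cxd1=B, cxd1=N, cxb1=Q+, cxb1=R, ... (list truncated; more exist).
Black has legal moves and is not in check → neither.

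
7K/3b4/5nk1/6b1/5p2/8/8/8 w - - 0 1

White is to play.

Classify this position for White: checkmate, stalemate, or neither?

stalemate

White to move; white king on h8.
In check: no.
King squares — g7: attacked by Kg6; h7: attacked by Nf6; g8: attacked by Nf6.
Legal moves for White: none.
Not in check and no legal moves → stalemate.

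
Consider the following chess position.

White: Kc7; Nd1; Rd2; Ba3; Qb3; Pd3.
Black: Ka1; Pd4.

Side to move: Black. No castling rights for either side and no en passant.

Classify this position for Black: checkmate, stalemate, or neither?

Black to move; black king on a1.
In check: no.
King squares — b1: attacked by Qb3; a2: attacked by Rd2; b2: attacked by Nd1.
Legal moves for Black: none.
Not in check and no legal moves → stalemate.

stalemate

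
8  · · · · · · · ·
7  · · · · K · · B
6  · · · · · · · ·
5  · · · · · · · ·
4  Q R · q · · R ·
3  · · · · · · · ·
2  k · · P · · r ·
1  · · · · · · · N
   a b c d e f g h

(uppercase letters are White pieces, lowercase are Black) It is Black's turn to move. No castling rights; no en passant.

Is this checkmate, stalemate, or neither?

Black to move; black king on a2.
In check: yes, from the white queen on a4.
King squares — a1: attacked by Qa4; b1: attacked by Rb4; b2: attacked by Rb4; a3: attacked by Qa4; b3: attacked by Qa4.
Legal moves for Black: none.
In check with no legal moves → checkmate.

checkmate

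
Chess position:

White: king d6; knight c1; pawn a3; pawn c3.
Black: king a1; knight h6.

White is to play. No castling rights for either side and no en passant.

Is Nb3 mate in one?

After Nb3: black king on a1; in check: yes, from the white knight on b3.
Black has 3 legal replies: Kb2, Ka2, Kb1.
In check but a legal move exists → not checkmate.

no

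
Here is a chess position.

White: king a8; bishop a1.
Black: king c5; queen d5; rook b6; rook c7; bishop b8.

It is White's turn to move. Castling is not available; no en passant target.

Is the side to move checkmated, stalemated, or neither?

checkmate

White to move; white king on a8.
In check: yes, from the black queen on d5.
King squares — a7: attacked by Rc7; b7: attacked by Qd5; b8: attacked by Rb6.
Legal moves for White: none.
In check with no legal moves → checkmate.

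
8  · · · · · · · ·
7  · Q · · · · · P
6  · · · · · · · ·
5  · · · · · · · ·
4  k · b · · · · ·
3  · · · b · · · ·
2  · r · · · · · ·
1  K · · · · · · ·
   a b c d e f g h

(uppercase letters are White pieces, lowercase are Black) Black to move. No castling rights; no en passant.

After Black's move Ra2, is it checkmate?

After Ra2: white king on a1; in check: yes, from the black rook on a2.
King squares — b1: attacked by Bd3; a2: attacked by Bc4; b2: attacked by Ra2.
White has no legal moves → checkmate.

yes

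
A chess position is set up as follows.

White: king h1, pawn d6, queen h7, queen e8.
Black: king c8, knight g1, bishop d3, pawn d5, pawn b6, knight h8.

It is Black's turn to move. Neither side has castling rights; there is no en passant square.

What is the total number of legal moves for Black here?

0

Black to move; king on c8.
In check: yes, from the white queen on e8.
Legal moves: none.
Count: 0.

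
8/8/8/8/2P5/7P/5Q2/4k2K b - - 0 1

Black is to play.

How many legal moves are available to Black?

Black to move; king on e1.
In check: yes, from the white queen on f2.
Legal moves: Kxf2, Kd1.
Count: 2.

2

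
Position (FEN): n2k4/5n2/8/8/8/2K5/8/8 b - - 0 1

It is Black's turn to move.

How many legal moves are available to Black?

12

Black to move; king on d8.
In check: no.
Legal moves: Ke8, Kc8, Ke7, Kd7, Kc7, Nc7, Nb6, Nh8, Nh6, Nd6, Ng5, Ne5.
Count: 12.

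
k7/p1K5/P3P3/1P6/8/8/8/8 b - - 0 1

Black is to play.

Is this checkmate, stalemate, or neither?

stalemate

Black to move; black king on a8.
In check: no.
King squares — a7: own pawn; b7: attacked by Pa6; b8: attacked by Kc7.
Legal moves for Black: none.
Not in check and no legal moves → stalemate.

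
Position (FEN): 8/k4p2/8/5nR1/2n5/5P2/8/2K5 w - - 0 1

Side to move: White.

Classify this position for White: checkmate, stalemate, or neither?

neither

White to move; white king on c1.
In check: no.
Legal moves for White: Rg8, Rg7, Rg6, Rh5, Rxf5, Rg4, Rg3, Rg2, Rg1, Kc2, Kd1, Kb1, f4.
White has 13 legal moves and is not in check → neither.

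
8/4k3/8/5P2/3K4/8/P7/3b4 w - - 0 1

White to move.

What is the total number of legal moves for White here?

11

White to move; king on d4.
In check: no.
Legal moves: Ke5, Kd5, Kc5, Ke4, Kc4, Ke3, Kd3, Kc3, f6+, a3, a4.
Count: 11.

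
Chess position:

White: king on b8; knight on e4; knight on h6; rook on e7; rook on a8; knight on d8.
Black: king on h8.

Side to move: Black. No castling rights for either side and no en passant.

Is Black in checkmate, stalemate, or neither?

Black to move; black king on h8.
In check: no.
King squares — g7: attacked by Re7; h7: attacked by Re7; g8: attacked by Nh6.
Legal moves for Black: none.
Not in check and no legal moves → stalemate.

stalemate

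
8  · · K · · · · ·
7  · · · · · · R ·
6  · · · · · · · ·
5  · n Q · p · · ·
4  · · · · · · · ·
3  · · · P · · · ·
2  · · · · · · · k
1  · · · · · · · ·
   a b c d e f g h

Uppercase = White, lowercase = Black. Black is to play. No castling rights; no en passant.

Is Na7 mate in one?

no

After Na7: white king on c8; in check: yes, from the black knight on a7.
White has 7 legal replies: Kd8, Kb8, Kd7, Kc7, Kb7, Rxa7, Qxa7.
In check but a legal move exists → not checkmate.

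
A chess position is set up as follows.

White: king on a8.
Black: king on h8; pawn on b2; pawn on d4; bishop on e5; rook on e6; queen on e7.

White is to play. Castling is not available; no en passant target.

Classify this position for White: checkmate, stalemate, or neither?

stalemate

White to move; white king on a8.
In check: no.
King squares — a7: attacked by Qe7; b7: attacked by Qe7; b8: attacked by Be5.
Legal moves for White: none.
Not in check and no legal moves → stalemate.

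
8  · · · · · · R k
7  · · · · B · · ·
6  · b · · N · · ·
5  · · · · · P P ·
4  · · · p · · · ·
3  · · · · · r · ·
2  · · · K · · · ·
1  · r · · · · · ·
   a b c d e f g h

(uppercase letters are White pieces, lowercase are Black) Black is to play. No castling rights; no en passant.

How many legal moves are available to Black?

2

Black to move; king on h8.
In check: yes, from the white rook on g8.
Legal moves: Kxg8, Kh7.
Count: 2.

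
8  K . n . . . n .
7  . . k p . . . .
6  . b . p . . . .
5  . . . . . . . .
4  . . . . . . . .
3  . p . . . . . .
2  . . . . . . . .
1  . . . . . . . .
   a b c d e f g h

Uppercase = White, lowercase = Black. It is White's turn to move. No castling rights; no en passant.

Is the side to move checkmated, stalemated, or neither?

stalemate

White to move; white king on a8.
In check: no.
King squares — a7: attacked by Bb6; b7: attacked by Kc7; b8: attacked by Kc7.
Legal moves for White: none.
Not in check and no legal moves → stalemate.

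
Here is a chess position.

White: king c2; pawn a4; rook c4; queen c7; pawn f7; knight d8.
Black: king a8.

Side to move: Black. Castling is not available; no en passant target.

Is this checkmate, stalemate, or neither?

stalemate

Black to move; black king on a8.
In check: no.
King squares — a7: attacked by Qc7; b7: attacked by Qc7; b8: attacked by Qc7.
Legal moves for Black: none.
Not in check and no legal moves → stalemate.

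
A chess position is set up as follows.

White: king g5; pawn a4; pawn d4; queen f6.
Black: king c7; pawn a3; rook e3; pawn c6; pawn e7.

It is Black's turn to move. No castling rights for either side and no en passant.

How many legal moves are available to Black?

Black to move; king on c7.
In check: no.
Legal moves: Kd8, Kc8, Kb8, Kd7, Kb7, Kb6, Re6, Re5+, Re4, Rh3, Rg3+, Rf3, Rd3, Rc3, Rb3, Re2, Re1, exf6+, e6, c5, a2, e5.
Count: 22.

22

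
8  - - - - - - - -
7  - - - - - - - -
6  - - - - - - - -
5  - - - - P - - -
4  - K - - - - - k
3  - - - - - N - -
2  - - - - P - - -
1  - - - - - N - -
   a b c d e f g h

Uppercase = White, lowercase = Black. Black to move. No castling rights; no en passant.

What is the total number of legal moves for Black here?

3

Black to move; king on h4.
In check: yes, from the white knight on f3.
Legal moves: Kh5, Kg4, Kh3.
Count: 3.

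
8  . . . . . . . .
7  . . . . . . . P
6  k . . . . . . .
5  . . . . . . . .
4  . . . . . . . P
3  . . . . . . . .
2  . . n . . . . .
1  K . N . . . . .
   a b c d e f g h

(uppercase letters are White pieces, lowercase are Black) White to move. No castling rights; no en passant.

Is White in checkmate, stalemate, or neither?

White to move; white king on a1.
In check: yes, from the black knight on c2.
Legal moves for White: Kb2, Ka2, Kb1.
White is in check but has 3 legal moves → neither.

neither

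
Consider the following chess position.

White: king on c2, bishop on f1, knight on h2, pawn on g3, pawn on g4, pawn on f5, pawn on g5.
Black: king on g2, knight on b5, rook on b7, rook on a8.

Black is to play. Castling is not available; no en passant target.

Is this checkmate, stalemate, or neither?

neither

Black to move; black king on g2.
In check: yes, from the white bishop on f1.
Legal moves for Black: Kxg3, Kxh2, Kf2, Kh1, Kg1.
Black is in check but has 5 legal moves → neither.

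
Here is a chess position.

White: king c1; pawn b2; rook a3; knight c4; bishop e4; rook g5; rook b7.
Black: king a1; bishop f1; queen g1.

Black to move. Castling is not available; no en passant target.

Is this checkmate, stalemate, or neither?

checkmate

Black to move; black king on a1.
In check: yes, from the white rook on a3.
King squares — b1: attacked by Kc1; a2: attacked by Ra3; b2: attacked by Kc1.
Legal moves for Black: none.
In check with no legal moves → checkmate.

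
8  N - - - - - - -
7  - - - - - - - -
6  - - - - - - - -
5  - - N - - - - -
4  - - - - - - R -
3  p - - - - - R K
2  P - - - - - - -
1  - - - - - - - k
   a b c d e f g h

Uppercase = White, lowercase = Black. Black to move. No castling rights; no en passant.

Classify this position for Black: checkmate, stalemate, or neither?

Black to move; black king on h1.
In check: no.
King squares — g1: attacked by Rg3; g2: attacked by Rg3; h2: attacked by Kh3.
Legal moves for Black: none.
Not in check and no legal moves → stalemate.

stalemate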